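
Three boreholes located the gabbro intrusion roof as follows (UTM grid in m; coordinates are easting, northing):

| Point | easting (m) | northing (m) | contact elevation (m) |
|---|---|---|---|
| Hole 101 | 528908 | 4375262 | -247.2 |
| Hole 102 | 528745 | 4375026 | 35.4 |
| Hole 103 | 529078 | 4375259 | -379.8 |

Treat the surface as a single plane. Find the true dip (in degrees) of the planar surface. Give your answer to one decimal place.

Two edge vectors: Hole 101→Hole 102 = (-163, -236, 282.6), Hole 101→Hole 103 = (170, -3, -132.6).
Normal n = (Hole 101→Hole 102) × (Hole 101→Hole 103) = (32141.4, 26428.2, 40609).
So ∂z/∂easting = −n_x/n_z = −0.79148 and ∂z/∂northing = −n_y/n_z = −0.65080.
Gradient magnitude |∇z| = √(a² + b²) = √(0.62645 + 0.42354) = 1.02469.
True dip = arctan(1.02469) = 45.7°, dipping toward NE (azimuth ≈ 051°).

45.7°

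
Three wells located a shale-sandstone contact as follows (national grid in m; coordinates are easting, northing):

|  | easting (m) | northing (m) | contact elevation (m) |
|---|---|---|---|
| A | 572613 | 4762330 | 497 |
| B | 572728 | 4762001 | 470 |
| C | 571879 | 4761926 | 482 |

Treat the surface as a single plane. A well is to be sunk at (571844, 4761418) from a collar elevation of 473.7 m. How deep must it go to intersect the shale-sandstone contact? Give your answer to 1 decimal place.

Let the plane be z = a·easting + b·northing + c.
B−A: 115a − 329b = −27;  C−A: −734a − 404b = −15.
Solving gives a = −0.020743473, b = 0.074816111.
Then c = 497 − a·572613 − b·4762330 = −343924.03.
At (571844, 4761418): z_contact = −11862.03 + 356230.78 − 343924.03 = 444.72 m.
Depth below ground = 473.7 − 444.72 = 29.0 m.

29.0 m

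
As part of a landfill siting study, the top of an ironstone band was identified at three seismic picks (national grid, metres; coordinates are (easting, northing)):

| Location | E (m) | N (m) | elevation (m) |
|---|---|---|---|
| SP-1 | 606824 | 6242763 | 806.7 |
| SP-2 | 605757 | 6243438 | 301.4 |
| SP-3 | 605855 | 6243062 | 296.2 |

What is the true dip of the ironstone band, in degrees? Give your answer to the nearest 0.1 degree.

31.0°

Two edge vectors: SP-1→SP-2 = (-1067, 675, -505.3), SP-1→SP-3 = (-969, 299, -510.5).
Normal n = (SP-1→SP-2) × (SP-1→SP-3) = (-193502.8, -55067.8, 335042).
So ∂z/∂E = −n_x/n_z = 0.57755 and ∂z/∂N = −n_y/n_z = 0.16436.
Gradient magnitude |∇z| = √(a² + b²) = √(0.33356 + 0.02701) = 0.60048.
True dip = arctan(0.60048) = 31.0°, dipping toward WSW (azimuth ≈ 254°).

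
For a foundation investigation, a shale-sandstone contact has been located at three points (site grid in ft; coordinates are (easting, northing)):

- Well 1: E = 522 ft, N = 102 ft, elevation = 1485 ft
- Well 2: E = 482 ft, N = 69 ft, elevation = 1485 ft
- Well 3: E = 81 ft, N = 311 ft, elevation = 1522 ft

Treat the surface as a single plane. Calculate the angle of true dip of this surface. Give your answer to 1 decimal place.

Let the plane be z = a·E + b·N + c.
Well 2−Well 1: −40a − 33b = 0;  Well 3−Well 1: −441a + 209b = 37.
Solving gives a = −0.05329, b = 0.06459.
Gradient magnitude |∇z| = √(a² + b²) = √(0.00284 + 0.00417) = 0.08374.
True dip = arctan(0.08374) = 4.8°, dipping toward SE (azimuth ≈ 140°).

4.8°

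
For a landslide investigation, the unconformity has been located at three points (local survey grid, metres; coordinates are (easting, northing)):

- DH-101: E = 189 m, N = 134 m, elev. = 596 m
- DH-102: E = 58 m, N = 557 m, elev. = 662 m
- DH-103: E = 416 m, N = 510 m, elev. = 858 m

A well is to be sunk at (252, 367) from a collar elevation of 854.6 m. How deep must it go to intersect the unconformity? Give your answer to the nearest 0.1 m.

142.2 m

Let the plane be z = a·E + b·N + c.
DH-102−DH-101: −131a + 423b = 66;  DH-103−DH-101: 227a + 376b = 262.
Solving gives a = 0.59204, b = 0.33938.
Then c = 596 − a·189 − b·134 = 438.63.
At (252, 367): z_contact = 149.19 + 124.55 + 438.63 = 712.37 m.
Depth below ground = 854.6 − 712.37 = 142.2 m.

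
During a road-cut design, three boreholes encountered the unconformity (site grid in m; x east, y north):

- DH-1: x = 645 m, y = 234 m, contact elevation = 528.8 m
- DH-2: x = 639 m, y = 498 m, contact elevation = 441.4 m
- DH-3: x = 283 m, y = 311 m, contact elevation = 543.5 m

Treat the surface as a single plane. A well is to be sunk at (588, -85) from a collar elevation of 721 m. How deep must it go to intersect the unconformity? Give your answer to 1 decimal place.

79.4 m

Let the plane be z = a·x + b·y + c.
DH-2−DH-1: −6a + 264b = −87.4;  DH-3−DH-1: −362a + 77b = 14.7.
Solving gives a = −0.11157, b = −0.33360.
Then c = 528.8 − a·645 − b·234 = 678.82.
At (588, -85): z_contact = −65.60 + 28.36 + 678.82 = 641.58 m.
Depth below ground = 721 − 641.58 = 79.4 m.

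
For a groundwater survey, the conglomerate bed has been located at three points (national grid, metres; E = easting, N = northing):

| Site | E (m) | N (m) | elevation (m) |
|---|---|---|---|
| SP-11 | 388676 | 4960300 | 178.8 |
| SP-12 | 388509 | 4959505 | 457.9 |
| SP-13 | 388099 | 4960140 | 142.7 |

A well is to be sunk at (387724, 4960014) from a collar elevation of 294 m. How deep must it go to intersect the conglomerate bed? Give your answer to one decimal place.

166.2 m

Two edge vectors: SP-11→SP-12 = (-167, -795, 279.1), SP-11→SP-13 = (-577, -160, -36.1).
Normal n = (SP-11→SP-12) × (SP-11→SP-13) = (73355.5, -167069.4, -431995).
So ∂z/∂E = −n_x/n_z = 0.169806363 and ∂z/∂N = −n_y/n_z = −0.386739198.
Intercept c from SP-11: 178.8 − 65999.66 + 1918342.45 = 1852521.59.
At (387724, 4960014): z_contact = 65838.00 − 1918231.84 + 1852521.59 = 127.75 m.
Depth below ground = 294 − 127.75 = 166.2 m.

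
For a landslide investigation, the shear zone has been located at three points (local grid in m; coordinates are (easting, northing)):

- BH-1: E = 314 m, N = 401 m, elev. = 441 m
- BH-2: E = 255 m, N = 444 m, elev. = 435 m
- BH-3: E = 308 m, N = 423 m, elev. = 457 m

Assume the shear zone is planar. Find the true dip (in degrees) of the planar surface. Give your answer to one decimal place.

Two edge vectors: BH-1→BH-2 = (-59, 43, -6), BH-1→BH-3 = (-6, 22, 16).
Normal n = (BH-1→BH-2) × (BH-1→BH-3) = (820, 980, -1040).
So ∂z/∂E = −n_x/n_z = 0.78846 and ∂z/∂N = −n_y/n_z = 0.94231.
Gradient magnitude |∇z| = √(a² + b²) = √(0.62167 + 0.88794) = 1.22866.
True dip = arctan(1.22866) = 50.9°, dipping toward SW (azimuth ≈ 220°).

50.9°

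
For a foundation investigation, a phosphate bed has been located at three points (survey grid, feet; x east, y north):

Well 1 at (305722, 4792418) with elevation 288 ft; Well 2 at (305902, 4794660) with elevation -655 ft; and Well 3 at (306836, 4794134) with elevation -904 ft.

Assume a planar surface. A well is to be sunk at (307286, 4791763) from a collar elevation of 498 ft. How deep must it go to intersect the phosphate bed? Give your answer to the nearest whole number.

713 ft

Two edge vectors: Well 1→Well 2 = (180, 2242, -943), Well 1→Well 3 = (1114, 1716, -1192).
Normal n = (Well 1→Well 2) × (Well 1→Well 3) = (-1054276, -835942, -2188708).
So ∂z/∂x = −n_x/n_z = −0.48168874 and ∂z/∂y = −n_y/n_z = −0.38193400.
Intercept c from Well 1: 288 + 147262.85 + 1830387.37 = 1977938.22.
At (307286, 4791763): z_contact = −148016.2 − 1830137.2 + 1977938.22 = -215.2 ft.
Depth below ground = 498 − (-215.2) = 713 ft.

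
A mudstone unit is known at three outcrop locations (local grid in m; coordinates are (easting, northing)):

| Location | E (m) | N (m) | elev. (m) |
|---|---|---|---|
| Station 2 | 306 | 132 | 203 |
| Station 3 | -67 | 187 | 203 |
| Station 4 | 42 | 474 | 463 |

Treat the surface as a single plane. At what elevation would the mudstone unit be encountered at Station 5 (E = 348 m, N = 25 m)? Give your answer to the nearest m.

Let the plane be z = a·E + b·N + c.
Station 3−Station 2: −373a + 55b = 0;  Station 4−Station 2: −264a + 342b = 260.
Solving gives a = 0.12650, b = 0.85788.
Then c = 203 − a·306 − b·132 = 51.05.
At (348, 25): z = 44.0 + 21.4 + 51.05 = 116.5 m.

117 m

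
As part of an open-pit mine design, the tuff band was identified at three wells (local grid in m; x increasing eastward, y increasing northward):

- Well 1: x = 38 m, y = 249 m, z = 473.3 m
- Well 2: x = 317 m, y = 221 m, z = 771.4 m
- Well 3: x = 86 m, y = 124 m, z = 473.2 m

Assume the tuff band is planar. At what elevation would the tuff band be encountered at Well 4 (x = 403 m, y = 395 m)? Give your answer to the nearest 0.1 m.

941.4 m

Let the plane be z = a·x + b·y + c.
Well 2−Well 1: 279a − 28b = 298.1;  Well 3−Well 1: 48a − 125b = −0.1.
Solving gives a = 1.11137, b = 0.42757.
Then c = 473.3 − a·38 − b·249 = 324.60.
At (403, 395): z = 447.9 + 168.9 + 324.60 = 941.4 m.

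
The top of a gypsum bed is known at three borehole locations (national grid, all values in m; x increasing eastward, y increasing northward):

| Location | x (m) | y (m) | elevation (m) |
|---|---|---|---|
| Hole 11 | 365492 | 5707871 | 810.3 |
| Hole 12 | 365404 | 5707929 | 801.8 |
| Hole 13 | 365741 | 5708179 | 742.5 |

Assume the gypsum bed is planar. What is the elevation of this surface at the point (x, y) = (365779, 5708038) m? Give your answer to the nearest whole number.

Two edge vectors: Hole 11→Hole 12 = (-88, 58, -8.5), Hole 11→Hole 13 = (249, 308, -67.8).
Normal n = (Hole 11→Hole 12) × (Hole 11→Hole 13) = (-1314.4, -8082.9, -41546).
So ∂z/∂x = −n_x/n_z = −0.03163722 and ∂z/∂y = −n_y/n_z = −0.19455303.
Intercept c from Hole 11: 810.3 + 11563.15 + 1110483.57 = 1122857.02.
At (365779, 5708038): z = −11572.2 − 1110516.1 + 1122857.02 = 768.7 m.

769 m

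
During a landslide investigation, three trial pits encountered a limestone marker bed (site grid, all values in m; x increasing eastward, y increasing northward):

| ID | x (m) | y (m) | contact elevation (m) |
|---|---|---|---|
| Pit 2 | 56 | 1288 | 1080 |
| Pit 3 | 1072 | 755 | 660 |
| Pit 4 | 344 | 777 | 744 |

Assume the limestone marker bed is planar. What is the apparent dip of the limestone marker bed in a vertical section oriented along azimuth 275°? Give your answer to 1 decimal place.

Two edge vectors: Pit 2→Pit 3 = (1016, -533, -420), Pit 2→Pit 4 = (288, -511, -336).
Normal n = (Pit 2→Pit 3) × (Pit 2→Pit 4) = (-35532, 220416, -365672).
So ∂z/∂x = −n_x/n_z = −0.09717 and ∂z/∂y = −n_y/n_z = 0.60277.
Unit vector along 275° is (sin 275°, cos 275°) = (-0.9962, 0.0872).
Slope in that direction = a·(-0.9962) + b·(0.0872) = 0.14933.
Apparent dip = arctan|0.14933| = 8.5° (true dip is 31.4°, so apparent ≤ true as expected).

8.5°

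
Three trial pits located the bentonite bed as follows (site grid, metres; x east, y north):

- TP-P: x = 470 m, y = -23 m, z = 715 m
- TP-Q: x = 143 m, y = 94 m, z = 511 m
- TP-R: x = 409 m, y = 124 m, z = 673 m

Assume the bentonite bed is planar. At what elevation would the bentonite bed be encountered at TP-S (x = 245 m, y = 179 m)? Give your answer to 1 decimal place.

570.8 m

Two edge vectors: TP-P→TP-Q = (-327, 117, -204), TP-P→TP-R = (-61, 147, -42).
Normal n = (TP-P→TP-Q) × (TP-P→TP-R) = (25074, -1290, -40932).
So ∂z/∂x = −n_x/n_z = 0.61258 and ∂z/∂y = −n_y/n_z = −0.03152.
Intercept c from TP-P: 715 − 287.91 − 0.72 = 426.36.
At (245, 179): z = 150.1 − 5.6 + 426.36 = 570.8 m.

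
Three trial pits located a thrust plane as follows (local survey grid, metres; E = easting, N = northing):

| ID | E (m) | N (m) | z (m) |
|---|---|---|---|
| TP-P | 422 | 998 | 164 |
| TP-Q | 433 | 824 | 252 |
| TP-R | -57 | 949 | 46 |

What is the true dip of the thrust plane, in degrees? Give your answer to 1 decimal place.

Two edge vectors: TP-P→TP-Q = (11, -174, 88), TP-P→TP-R = (-479, -49, -118).
Normal n = (TP-P→TP-Q) × (TP-P→TP-R) = (24844, -40854, -83885).
So ∂z/∂E = −n_x/n_z = 0.29617 and ∂z/∂N = −n_y/n_z = −0.48702.
Gradient magnitude |∇z| = √(a² + b²) = √(0.08772 + 0.23719) = 0.57001.
True dip = arctan(0.57001) = 29.7°, dipping toward NNW (azimuth ≈ 329°).

29.7°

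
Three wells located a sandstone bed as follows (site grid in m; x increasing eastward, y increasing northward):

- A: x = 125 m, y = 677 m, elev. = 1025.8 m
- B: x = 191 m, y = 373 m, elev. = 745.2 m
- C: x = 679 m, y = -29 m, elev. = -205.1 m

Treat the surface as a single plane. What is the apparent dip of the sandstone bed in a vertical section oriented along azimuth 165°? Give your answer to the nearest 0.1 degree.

43.9°

Two edge vectors: A→B = (66, -304, -280.6), A→C = (554, -706, -1230.9).
Normal n = (A→B) × (A→C) = (176090, -74213, 121820).
So ∂z/∂x = −n_x/n_z = −1.44549 and ∂z/∂y = −n_y/n_z = 0.60920.
Unit vector along 165° is (sin 165°, cos 165°) = (0.2588, -0.9659).
Slope in that direction = a·(0.2588) + b·(-0.9659) = −0.96257.
Apparent dip = arctan|0.96257| = 43.9° (true dip is 57.5°, so apparent ≤ true as expected).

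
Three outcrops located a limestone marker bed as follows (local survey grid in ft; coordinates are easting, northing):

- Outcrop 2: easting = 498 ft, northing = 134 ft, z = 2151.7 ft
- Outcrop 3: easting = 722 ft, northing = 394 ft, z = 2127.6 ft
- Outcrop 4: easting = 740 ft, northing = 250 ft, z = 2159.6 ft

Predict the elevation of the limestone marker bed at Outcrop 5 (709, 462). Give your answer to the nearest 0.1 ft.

Let the plane be z = a·easting + b·northing + c.
Outcrop 3−Outcrop 2: 224a + 260b = −24.1;  Outcrop 4−Outcrop 2: 242a + 116b = 7.9.
Solving gives a = 0.13130, b = −0.20581.
Then c = 2151.7 − a·498 − b·134 = 2113.89.
At (709, 462): z = 93.1 − 95.1 + 2113.89 = 2111.9 ft.

2111.9 ft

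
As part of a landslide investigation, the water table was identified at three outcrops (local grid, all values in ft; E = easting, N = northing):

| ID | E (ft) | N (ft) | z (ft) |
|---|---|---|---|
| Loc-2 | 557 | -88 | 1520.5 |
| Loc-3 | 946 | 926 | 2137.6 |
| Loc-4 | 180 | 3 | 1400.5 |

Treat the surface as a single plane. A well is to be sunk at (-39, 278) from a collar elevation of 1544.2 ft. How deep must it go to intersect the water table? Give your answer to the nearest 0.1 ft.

114.5 ft

Let the plane be z = a·E + b·N + c.
Loc-3−Loc-2: 389a + 1014b = 617.1;  Loc-4−Loc-2: −377a + 91b = −120.
Solving gives a = 0.42577, b = 0.44524.
Then c = 1520.5 − a·557 − b·-88 = 1322.52.
At (-39, 278): z_contact = −16.61 + 123.78 + 1322.52 = 1429.70 ft.
Depth below ground = 1544.2 − 1429.70 = 114.5 ft.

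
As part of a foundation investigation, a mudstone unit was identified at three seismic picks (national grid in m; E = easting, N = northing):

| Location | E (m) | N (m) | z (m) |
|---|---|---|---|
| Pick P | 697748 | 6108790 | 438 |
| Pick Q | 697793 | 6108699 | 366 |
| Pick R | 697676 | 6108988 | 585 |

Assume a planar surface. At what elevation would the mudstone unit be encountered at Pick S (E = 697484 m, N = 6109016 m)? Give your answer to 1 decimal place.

Let the plane be z = a·E + b·N + c.
Pick Q−Pick P: 45a − 91b = −72;  Pick R−Pick P: −72a + 198b = 147.
Solving gives a = −0.372773537, b = 0.606870229.
Then c = 438 − a·697748 − b·6108790 = −3446702.80.
At (697484, 6109016): z = −260003.6 + 3707379.9 − 3446702.80 = 673.6 m.

673.6 m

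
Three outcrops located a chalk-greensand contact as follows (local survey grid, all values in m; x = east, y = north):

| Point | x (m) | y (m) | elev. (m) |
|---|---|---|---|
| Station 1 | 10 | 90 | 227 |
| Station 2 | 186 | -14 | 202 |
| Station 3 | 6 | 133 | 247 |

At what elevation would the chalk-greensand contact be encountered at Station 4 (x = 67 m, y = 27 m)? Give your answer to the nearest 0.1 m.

204.9 m

Two edge vectors: Station 1→Station 2 = (176, -104, -25), Station 1→Station 3 = (-4, 43, 20).
Normal n = (Station 1→Station 2) × (Station 1→Station 3) = (-1005, -3420, 7152).
So ∂z/∂x = −n_x/n_z = 0.14052 and ∂z/∂y = −n_y/n_z = 0.47819.
Intercept c from Station 1: 227 − 1.41 − 43.04 = 182.56.
At (67, 27): z = 9.4 + 12.9 + 182.56 = 204.9 m.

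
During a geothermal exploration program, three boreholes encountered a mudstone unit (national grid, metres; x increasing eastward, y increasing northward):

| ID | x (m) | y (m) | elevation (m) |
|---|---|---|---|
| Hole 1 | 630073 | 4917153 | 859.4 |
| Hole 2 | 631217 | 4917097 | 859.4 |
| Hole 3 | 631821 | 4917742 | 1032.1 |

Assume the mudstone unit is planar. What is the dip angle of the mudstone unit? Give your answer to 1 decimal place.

14.4°

Two edge vectors: Hole 1→Hole 2 = (1144, -56, 0), Hole 1→Hole 3 = (1748, 589, 172.7).
Normal n = (Hole 1→Hole 2) × (Hole 1→Hole 3) = (-9671.2, -197568.8, 771704).
So ∂z/∂x = −n_x/n_z = 0.01253 and ∂z/∂y = −n_y/n_z = 0.25602.
Gradient magnitude |∇z| = √(a² + b²) = √(0.00016 + 0.06554) = 0.25632.
True dip = arctan(0.25632) = 14.4°, dipping toward S (azimuth ≈ 183°).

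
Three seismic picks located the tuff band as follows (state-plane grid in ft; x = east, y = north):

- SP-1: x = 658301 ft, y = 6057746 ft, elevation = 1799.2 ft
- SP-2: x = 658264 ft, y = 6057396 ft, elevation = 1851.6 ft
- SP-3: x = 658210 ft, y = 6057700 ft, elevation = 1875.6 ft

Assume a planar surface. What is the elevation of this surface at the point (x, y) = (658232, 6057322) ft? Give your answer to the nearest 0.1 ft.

Let the plane be z = a·x + b·y + c.
SP-2−SP-1: −37a − 350b = 52.4;  SP-3−SP-1: −91a − 46b = 76.4.
Solving gives a = −0.807005440, b = −0.064402282.
Then c = 1799.2 − a·658301 − b·6057746 = 923184.35.
At (658232, 6057322): z = −531196.8 − 390105.4 + 923184.35 = 1882.2 ft.

1882.2 ft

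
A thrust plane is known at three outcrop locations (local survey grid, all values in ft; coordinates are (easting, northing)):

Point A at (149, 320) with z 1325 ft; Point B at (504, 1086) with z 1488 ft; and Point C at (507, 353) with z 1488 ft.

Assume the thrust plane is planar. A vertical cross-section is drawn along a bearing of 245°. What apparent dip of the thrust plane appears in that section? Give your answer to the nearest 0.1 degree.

Let the plane be z = a·E + b·N + c.
Point B−Point A: 355a + 766b = 163;  Point C−Point A: 358a + 33b = 163.
Solving gives a = 0.45514, b = 0.00186.
Unit vector along 245° is (sin 245°, cos 245°) = (-0.9063, -0.4226).
Slope in that direction = a·(-0.9063) + b·(-0.4226) = −0.41328.
Apparent dip = arctan|0.41328| = 22.5° (true dip is 24.5°, so apparent ≤ true as expected).

22.5°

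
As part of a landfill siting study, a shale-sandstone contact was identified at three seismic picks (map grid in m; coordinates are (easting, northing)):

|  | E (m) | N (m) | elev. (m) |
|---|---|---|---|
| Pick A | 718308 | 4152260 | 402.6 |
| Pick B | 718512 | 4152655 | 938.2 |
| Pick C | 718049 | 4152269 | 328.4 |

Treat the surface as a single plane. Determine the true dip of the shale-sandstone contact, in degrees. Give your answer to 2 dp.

50.91°

Let the plane be z = a·E + b·N + c.
Pick B−Pick A: 204a + 395b = 535.6;  Pick C−Pick A: −259a + 9b = −74.2.
Solving gives a = 0.32772, b = 1.18669.
Gradient magnitude |∇z| = √(a² + b²) = √(0.10740 + 1.40824) = 1.23112.
True dip = arctan(1.23112) = 50.91°, dipping toward SSW (azimuth ≈ 195°).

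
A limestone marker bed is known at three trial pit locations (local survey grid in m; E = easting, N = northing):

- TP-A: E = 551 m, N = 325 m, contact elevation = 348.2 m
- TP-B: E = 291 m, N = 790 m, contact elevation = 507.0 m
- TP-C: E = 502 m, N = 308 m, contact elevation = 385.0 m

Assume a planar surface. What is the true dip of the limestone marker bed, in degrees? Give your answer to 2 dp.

36.17°

Let the plane be z = a·E + b·N + c.
TP-B−TP-A: −260a + 465b = 158.8;  TP-C−TP-A: −49a − 17b = 36.8.
Solving gives a = −0.72823, b = −0.06568.
Gradient magnitude |∇z| = √(a² + b²) = √(0.53032 + 0.00431) = 0.73119.
True dip = arctan(0.73119) = 36.17°, dipping toward E (azimuth ≈ 085°).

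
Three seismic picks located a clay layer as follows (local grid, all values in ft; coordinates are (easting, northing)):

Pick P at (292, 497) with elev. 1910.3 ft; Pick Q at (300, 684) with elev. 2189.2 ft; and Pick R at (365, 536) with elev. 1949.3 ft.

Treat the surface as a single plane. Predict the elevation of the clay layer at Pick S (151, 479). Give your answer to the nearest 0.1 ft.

Two edge vectors: Pick P→Pick Q = (8, 187, 278.9), Pick P→Pick R = (73, 39, 39).
Normal n = (Pick P→Pick Q) × (Pick P→Pick R) = (-3584.1, 20047.7, -13339).
So ∂z/∂E = −n_x/n_z = −0.26869 and ∂z/∂N = −n_y/n_z = 1.50294.
Intercept c from Pick P: 1910.3 + 78.46 − 746.96 = 1241.80.
At (151, 479): z = −40.6 + 719.9 + 1241.80 = 1921.1 ft.

1921.1 ft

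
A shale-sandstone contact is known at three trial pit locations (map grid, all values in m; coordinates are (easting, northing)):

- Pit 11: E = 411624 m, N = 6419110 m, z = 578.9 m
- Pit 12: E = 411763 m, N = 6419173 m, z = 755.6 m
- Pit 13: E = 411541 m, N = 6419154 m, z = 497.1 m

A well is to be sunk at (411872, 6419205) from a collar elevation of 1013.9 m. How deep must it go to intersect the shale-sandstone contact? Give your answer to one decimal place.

124.8 m

Two edge vectors: Pit 11→Pit 12 = (139, 63, 176.7), Pit 11→Pit 13 = (-83, 44, -81.8).
Normal n = (Pit 11→Pit 12) × (Pit 11→Pit 13) = (-12928.2, -3295.9, 11345).
So ∂z/∂E = −n_x/n_z = 1.139550463 and ∂z/∂N = −n_y/n_z = 0.290515646.
Intercept c from Pit 11: 578.9 − 469066.32 − 1864851.89 = −2333339.31.
At (411872, 6419205): z_contact = 469348.93 + 1864879.49 − 2333339.31 = 889.11 m.
Depth below ground = 1013.9 − 889.11 = 124.8 m.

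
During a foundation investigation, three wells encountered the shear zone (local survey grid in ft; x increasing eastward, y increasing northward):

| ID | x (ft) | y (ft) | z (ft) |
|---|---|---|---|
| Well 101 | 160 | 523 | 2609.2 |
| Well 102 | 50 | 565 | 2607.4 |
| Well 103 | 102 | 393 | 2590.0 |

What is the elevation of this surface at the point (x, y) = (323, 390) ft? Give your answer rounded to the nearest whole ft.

2603 ft

Let the plane be z = a·x + b·y + c.
Well 102−Well 101: −110a + 42b = −1.8;  Well 103−Well 101: −58a − 130b = −19.2.
Solving gives a = 0.06217, b = 0.11996.
Then c = 2609.2 − a·160 − b·523 = 2536.52.
At (323, 390): z = 20.1 + 46.8 + 2536.52 = 2603.4 ft.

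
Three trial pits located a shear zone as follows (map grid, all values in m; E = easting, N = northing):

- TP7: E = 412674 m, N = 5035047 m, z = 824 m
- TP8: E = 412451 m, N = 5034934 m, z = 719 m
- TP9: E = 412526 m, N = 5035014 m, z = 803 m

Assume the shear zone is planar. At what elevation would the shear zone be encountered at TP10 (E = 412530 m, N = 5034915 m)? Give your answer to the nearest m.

Let the plane be z = a·E + b·N + c.
TP8−TP7: −223a − 113b = −105;  TP9−TP7: −148a − 33b = −21.
Solving gives a = −0.11660438, b = 1.15931660.
Then c = 824 − a·412674 − b·5035047 = −5788270.00.
At (412530, 5034915): z = −48102.8 + 5837060.6 − 5788270.00 = 687.8 m.

688 m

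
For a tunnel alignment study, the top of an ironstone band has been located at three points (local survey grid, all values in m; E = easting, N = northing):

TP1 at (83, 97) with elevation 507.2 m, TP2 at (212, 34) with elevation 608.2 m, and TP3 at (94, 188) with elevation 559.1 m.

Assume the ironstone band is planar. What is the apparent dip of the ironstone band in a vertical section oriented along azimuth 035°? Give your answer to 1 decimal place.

43.3°

Let the plane be z = a·E + b·N + c.
TP2−TP1: 129a − 63b = 101;  TP3−TP1: 11a + 91b = 51.9.
Solving gives a = 1.00231, b = 0.44917.
Unit vector along 035° is (sin 35°, cos 35°) = (0.5736, 0.8192).
Slope in that direction = a·(0.5736) + b·(0.8192) = 0.94284.
Apparent dip = arctan|0.94284| = 43.3° (true dip is 47.7°, so apparent ≤ true as expected).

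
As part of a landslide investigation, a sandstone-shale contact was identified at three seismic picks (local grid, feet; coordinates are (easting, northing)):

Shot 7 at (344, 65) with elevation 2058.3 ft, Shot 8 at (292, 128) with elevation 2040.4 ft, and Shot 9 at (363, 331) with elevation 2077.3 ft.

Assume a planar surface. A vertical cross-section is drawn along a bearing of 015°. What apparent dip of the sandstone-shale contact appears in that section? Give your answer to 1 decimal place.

8.2°

Two edge vectors: Shot 7→Shot 8 = (-52, 63, -17.9), Shot 7→Shot 9 = (19, 266, 19).
Normal n = (Shot 7→Shot 8) × (Shot 7→Shot 9) = (5958.4, 647.9, -15029).
So ∂z/∂E = −n_x/n_z = 0.39646 and ∂z/∂N = −n_y/n_z = 0.04311.
Unit vector along 015° is (sin 15°, cos 15°) = (0.2588, 0.9659).
Slope in that direction = a·(0.2588) + b·(0.9659) = 0.14425.
Apparent dip = arctan|0.14425| = 8.2° (true dip is 21.7°, so apparent ≤ true as expected).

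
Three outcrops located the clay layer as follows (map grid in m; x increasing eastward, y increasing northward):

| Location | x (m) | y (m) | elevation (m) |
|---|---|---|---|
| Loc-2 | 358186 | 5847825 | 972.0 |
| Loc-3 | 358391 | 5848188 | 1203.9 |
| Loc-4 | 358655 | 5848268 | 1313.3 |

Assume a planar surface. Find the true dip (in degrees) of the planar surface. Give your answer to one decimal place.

Let the plane be z = a·x + b·y + c.
Loc-3−Loc-2: 205a + 363b = 231.9;  Loc-4−Loc-2: 469a + 443b = 341.3.
Solving gives a = 0.26639, b = 0.48840.
Gradient magnitude |∇z| = √(a² + b²) = √(0.07097 + 0.23853) = 0.55633.
True dip = arctan(0.55633) = 29.1°, dipping toward SSW (azimuth ≈ 209°).

29.1°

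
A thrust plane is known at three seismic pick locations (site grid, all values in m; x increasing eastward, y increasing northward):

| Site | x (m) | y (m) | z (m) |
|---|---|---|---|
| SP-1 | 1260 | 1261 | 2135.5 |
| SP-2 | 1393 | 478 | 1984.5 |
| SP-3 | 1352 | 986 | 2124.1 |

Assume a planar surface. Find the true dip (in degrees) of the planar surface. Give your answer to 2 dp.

Let the plane be z = a·x + b·y + c.
SP-2−SP-1: 133a − 783b = −151;  SP-3−SP-1: 92a − 275b = −11.4.
Solving gives a = 0.91929, b = 0.34900.
Gradient magnitude |∇z| = √(a² + b²) = √(0.84509 + 0.12180) = 0.98330.
True dip = arctan(0.98330) = 44.52°, dipping toward WSW (azimuth ≈ 249°).

44.52°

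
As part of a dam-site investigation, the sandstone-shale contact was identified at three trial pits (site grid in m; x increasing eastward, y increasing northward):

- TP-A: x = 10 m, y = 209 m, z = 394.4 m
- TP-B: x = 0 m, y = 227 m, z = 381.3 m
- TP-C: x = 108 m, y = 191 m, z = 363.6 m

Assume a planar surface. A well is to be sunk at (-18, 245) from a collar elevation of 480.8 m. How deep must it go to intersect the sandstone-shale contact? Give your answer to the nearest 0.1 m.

Two edge vectors: TP-A→TP-B = (-10, 18, -13.1), TP-A→TP-C = (98, -18, -30.8).
Normal n = (TP-A→TP-B) × (TP-A→TP-C) = (-790.2, -1591.8, -1584).
So ∂z/∂x = −n_x/n_z = −0.49886 and ∂z/∂y = −n_y/n_z = −1.00492.
Intercept c from TP-A: 394.4 + 4.99 + 210.03 = 609.42.
At (-18, 245): z_contact = 8.98 − 246.21 + 609.42 = 372.19 m.
Depth below ground = 480.8 − 372.19 = 108.6 m.

108.6 m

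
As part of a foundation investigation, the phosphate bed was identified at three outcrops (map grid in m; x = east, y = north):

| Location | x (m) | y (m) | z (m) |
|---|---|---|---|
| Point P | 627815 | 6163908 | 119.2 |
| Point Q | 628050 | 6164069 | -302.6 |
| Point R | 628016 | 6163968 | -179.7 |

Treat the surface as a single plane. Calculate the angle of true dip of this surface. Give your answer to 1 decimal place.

Two edge vectors: Point P→Point Q = (235, 161, -421.8), Point P→Point R = (201, 60, -298.9).
Normal n = (Point P→Point Q) × (Point P→Point R) = (-22814.9, -14540.3, -18261).
So ∂z/∂x = −n_x/n_z = −1.24938 and ∂z/∂y = −n_y/n_z = −0.79625.
Gradient magnitude |∇z| = √(a² + b²) = √(1.56095 + 0.63401) = 1.48154.
True dip = arctan(1.48154) = 56.0°, dipping toward ENE (azimuth ≈ 057°).

56.0°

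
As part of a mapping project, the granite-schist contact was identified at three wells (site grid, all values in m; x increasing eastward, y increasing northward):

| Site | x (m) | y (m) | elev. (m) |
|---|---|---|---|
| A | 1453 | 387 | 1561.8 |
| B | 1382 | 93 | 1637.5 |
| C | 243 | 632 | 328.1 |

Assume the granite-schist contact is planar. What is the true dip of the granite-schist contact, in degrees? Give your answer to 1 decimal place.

Let the plane be z = a·x + b·y + c.
B−A: −71a − 294b = 75.7;  C−A: −1210a + 245b = −1233.7.
Solving gives a = 0.92235, b = −0.48023.
Gradient magnitude |∇z| = √(a² + b²) = √(0.85073 + 0.23062) = 1.03988.
True dip = arctan(1.03988) = 46.1°, dipping toward WNW (azimuth ≈ 298°).

46.1°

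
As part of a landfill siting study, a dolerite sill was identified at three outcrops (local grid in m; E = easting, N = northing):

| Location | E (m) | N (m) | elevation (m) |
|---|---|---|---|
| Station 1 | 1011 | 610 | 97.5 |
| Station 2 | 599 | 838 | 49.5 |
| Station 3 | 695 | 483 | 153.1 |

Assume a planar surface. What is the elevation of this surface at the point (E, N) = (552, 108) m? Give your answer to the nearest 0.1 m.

275.5 m

Let the plane be z = a·E + b·N + c.
Station 2−Station 1: −412a + 228b = −48;  Station 3−Station 1: −316a − 127b = 55.6.
Solving gives a = −0.052912, b = −0.306140.
Then c = 97.5 − a·1011 − b·610 = 337.74.
At (552, 108): z = −29.2 − 33.1 + 337.74 = 275.5 m.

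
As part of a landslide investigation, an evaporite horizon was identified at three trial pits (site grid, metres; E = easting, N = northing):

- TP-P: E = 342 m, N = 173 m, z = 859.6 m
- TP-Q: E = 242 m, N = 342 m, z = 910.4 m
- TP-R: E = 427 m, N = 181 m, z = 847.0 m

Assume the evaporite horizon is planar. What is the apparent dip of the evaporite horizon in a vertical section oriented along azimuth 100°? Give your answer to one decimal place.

Let the plane be z = a·E + b·N + c.
TP-Q−TP-P: −100a + 169b = 50.8;  TP-R−TP-P: 85a + 8b = −12.6.
Solving gives a = −0.16721, b = 0.20165.
Unit vector along 100° is (sin 100°, cos 100°) = (0.9848, -0.1736).
Slope in that direction = a·(0.9848) + b·(-0.1736) = −0.19969.
Apparent dip = arctan|0.19969| = 11.3° (true dip is 14.7°, so apparent ≤ true as expected).

11.3°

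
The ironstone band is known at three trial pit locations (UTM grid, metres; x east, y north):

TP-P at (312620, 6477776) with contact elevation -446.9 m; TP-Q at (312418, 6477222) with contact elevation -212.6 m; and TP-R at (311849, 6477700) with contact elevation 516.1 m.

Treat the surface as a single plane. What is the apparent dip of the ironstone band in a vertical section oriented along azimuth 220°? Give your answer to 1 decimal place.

Two edge vectors: TP-P→TP-Q = (-202, -554, 234.3), TP-P→TP-R = (-771, -76, 963).
Normal n = (TP-P→TP-Q) × (TP-P→TP-R) = (-515695.2, 13880.7, -411782).
So ∂z/∂x = −n_x/n_z = −1.25235 and ∂z/∂y = −n_y/n_z = 0.03371.
Unit vector along 220° is (sin 220°, cos 220°) = (-0.6428, -0.7660).
Slope in that direction = a·(-0.6428) + b·(-0.7660) = 0.77917.
Apparent dip = arctan|0.77917| = 37.9° (true dip is 51.4°, so apparent ≤ true as expected).

37.9°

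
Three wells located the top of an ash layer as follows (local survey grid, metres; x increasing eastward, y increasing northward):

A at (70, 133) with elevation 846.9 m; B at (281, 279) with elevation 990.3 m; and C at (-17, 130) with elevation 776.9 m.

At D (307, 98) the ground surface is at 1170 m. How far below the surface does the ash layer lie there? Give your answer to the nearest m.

124 m

Two edge vectors: A→B = (211, 146, 143.4), A→C = (-87, -3, -70).
Normal n = (A→B) × (A→C) = (-9789.8, 2294.2, 12069).
So ∂z/∂x = −n_x/n_z = 0.81115 and ∂z/∂y = −n_y/n_z = −0.19009.
Intercept c from A: 846.9 − 56.78 + 25.28 = 815.40.
At (307, 98): z_contact = 249.0 − 18.6 + 815.40 = 1045.8 m.
Depth below ground = 1170 − 1045.8 = 124 m.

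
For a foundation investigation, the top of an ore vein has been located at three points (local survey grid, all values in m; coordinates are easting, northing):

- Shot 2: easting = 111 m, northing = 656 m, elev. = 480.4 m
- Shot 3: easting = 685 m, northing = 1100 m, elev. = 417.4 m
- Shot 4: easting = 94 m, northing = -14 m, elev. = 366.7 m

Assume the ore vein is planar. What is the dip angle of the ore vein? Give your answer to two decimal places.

Let the plane be z = a·easting + b·northing + c.
Shot 3−Shot 2: 574a + 444b = −63;  Shot 4−Shot 2: −17a − 670b = −113.7.
Solving gives a = −0.24585, b = 0.17594.
Gradient magnitude |∇z| = √(a² + b²) = √(0.06044 + 0.03095) = 0.30232.
True dip = arctan(0.30232) = 16.82°, dipping toward SE (azimuth ≈ 126°).

16.82°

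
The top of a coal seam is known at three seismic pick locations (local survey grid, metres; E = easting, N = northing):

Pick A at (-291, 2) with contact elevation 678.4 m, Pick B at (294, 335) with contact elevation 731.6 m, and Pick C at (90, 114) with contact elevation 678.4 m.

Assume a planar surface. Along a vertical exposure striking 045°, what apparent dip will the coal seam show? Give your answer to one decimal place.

9.4°

Two edge vectors: Pick A→Pick B = (585, 333, 53.2), Pick A→Pick C = (381, 112, 0).
Normal n = (Pick A→Pick B) × (Pick A→Pick C) = (-5958.4, 20269.2, -61353).
So ∂z/∂E = −n_x/n_z = −0.09712 and ∂z/∂N = −n_y/n_z = 0.33037.
Unit vector along 045° is (sin 45°, cos 45°) = (0.7071, 0.7071).
Slope in that direction = a·(0.7071) + b·(0.7071) = 0.16494.
Apparent dip = arctan|0.16494| = 9.4° (true dip is 19.0°, so apparent ≤ true as expected).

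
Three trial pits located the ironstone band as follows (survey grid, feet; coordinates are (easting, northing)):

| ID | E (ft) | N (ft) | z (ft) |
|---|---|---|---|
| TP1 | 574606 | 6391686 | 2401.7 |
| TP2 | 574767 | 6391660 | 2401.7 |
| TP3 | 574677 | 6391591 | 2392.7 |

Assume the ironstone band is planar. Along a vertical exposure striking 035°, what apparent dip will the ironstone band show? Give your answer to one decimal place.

Let the plane be z = a·E + b·N + c.
TP2−TP1: 161a − 26b = 0;  TP3−TP1: 71a − 95b = −9.
Solving gives a = 0.01740, b = 0.10774.
Unit vector along 035° is (sin 35°, cos 35°) = (0.5736, 0.8192).
Slope in that direction = a·(0.5736) + b·(0.8192) = 0.09824.
Apparent dip = arctan|0.09824| = 5.6° (true dip is 6.2°, so apparent ≤ true as expected).

5.6°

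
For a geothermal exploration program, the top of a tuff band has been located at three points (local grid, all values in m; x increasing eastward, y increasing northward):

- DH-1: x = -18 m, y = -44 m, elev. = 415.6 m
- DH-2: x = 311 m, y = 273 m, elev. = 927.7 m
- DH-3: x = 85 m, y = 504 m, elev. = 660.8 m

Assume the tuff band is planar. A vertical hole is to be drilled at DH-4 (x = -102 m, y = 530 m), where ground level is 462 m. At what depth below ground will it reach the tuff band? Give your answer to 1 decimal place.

53.3 m

Two edge vectors: DH-1→DH-2 = (329, 317, 512.1), DH-1→DH-3 = (103, 548, 245.2).
Normal n = (DH-1→DH-2) × (DH-1→DH-3) = (-202902.4, -27924.5, 147641).
So ∂z/∂x = −n_x/n_z = 1.37430 and ∂z/∂y = −n_y/n_z = 0.18914.
Intercept c from DH-1: 415.6 + 24.74 + 8.32 = 448.66.
At (-102, 530): z_contact = −140.18 + 100.24 + 448.66 = 408.72 m.
Depth below ground = 462 − 408.72 = 53.3 m.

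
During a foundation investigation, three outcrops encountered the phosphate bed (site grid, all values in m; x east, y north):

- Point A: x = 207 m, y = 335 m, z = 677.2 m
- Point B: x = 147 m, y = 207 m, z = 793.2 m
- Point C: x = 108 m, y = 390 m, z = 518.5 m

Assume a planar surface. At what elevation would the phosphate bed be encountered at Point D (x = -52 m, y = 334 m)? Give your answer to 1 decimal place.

452.6 m

Two edge vectors: Point A→Point B = (-60, -128, 116), Point A→Point C = (-99, 55, -158.7).
Normal n = (Point A→Point B) × (Point A→Point C) = (13933.6, -21006, -15972).
So ∂z/∂x = −n_x/n_z = 0.87238 and ∂z/∂y = −n_y/n_z = −1.31518.
Intercept c from Point A: 677.2 − 180.58 + 440.58 = 937.20.
At (-52, 334): z = −45.4 − 439.3 + 937.20 = 452.6 m.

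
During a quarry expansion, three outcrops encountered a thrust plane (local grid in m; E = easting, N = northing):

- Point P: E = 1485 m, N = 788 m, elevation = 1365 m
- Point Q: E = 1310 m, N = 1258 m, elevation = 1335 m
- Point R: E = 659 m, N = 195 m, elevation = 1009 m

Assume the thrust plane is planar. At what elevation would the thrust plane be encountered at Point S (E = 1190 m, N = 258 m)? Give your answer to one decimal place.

Two edge vectors: Point P→Point Q = (-175, 470, -30), Point P→Point R = (-826, -593, -356).
Normal n = (Point P→Point Q) × (Point P→Point R) = (-185110, -37520, 491995).
So ∂z/∂E = −n_x/n_z = 0.376244 and ∂z/∂N = −n_y/n_z = 0.076261.
Intercept c from Point P: 1365 − 558.72 − 60.09 = 746.18.
At (1190, 258): z = 447.7 + 19.7 + 746.18 = 1213.6 m.

1213.6 m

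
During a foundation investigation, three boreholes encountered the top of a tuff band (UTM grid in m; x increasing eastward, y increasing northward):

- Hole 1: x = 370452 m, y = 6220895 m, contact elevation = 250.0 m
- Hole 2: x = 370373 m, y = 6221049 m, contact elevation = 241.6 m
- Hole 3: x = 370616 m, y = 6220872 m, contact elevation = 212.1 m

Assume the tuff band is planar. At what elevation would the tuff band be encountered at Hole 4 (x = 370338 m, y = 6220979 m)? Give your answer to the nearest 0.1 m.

Let the plane be z = a·x + b·y + c.
Hole 2−Hole 1: −79a + 154b = −8.4;  Hole 3−Hole 1: 164a − 23b = −37.9.
Solving gives a = −0.257255002, b = −0.186513930.
Then c = 250 − a·370452 − b·6220895 = 1255834.20.
At (370338, 6220979): z = −95271.3 − 1160299.2 + 1255834.20 = 263.7 m.

263.7 m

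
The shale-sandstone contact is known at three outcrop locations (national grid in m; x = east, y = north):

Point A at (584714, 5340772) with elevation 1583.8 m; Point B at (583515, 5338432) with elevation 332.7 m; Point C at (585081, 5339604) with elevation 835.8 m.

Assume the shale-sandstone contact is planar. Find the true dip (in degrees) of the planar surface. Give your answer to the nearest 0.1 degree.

31.5°

Let the plane be z = a·x + b·y + c.
Point B−Point A: −1199a − 2340b = −1251.1;  Point C−Point A: 367a − 1168b = −748.
Solving gives a = −0.12794, b = 0.60021.
Gradient magnitude |∇z| = √(a² + b²) = √(0.01637 + 0.36025) = 0.61370.
True dip = arctan(0.61370) = 31.5°, dipping toward SSE (azimuth ≈ 168°).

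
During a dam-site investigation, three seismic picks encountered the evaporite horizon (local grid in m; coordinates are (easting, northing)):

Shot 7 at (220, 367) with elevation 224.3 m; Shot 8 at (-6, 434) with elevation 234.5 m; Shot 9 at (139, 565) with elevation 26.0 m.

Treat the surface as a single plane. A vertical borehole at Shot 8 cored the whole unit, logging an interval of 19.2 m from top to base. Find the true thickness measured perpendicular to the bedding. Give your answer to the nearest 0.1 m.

Two edge vectors: Shot 7→Shot 8 = (-226, 67, 10.2), Shot 7→Shot 9 = (-81, 198, -198.3).
Normal n = (Shot 7→Shot 8) × (Shot 7→Shot 9) = (-15305.7, -45642, -39321).
So ∂z/∂E = −n_x/n_z = −0.38925 and ∂z/∂N = −n_y/n_z = −1.16075.
|∇z| = √(a²+b²) = 1.22428, so dip δ = arctan(1.22428) = 50.76°.
True thickness = vertical thickness × cos δ = 19.2 × cos 50.76° = 12.1 m.

12.1 m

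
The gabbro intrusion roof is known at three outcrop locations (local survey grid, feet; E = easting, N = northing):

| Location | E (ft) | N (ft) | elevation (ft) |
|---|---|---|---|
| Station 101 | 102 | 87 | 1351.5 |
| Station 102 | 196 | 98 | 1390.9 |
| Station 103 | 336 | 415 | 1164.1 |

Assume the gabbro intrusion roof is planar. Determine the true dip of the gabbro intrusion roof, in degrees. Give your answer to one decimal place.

47.4°

Two edge vectors: Station 101→Station 102 = (94, 11, 39.4), Station 101→Station 103 = (234, 328, -187.4).
Normal n = (Station 101→Station 102) × (Station 101→Station 103) = (-14984.6, 26835.2, 28258).
So ∂z/∂E = −n_x/n_z = 0.53028 and ∂z/∂N = −n_y/n_z = −0.94965.
Gradient magnitude |∇z| = √(a² + b²) = √(0.28119 + 0.90183) = 1.08767.
True dip = arctan(1.08767) = 47.4°, dipping toward NNW (azimuth ≈ 331°).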